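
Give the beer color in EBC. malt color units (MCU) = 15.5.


SRM = 1.4922·MCU^0.6859;  EBC = SRM·1.97
SRM = 1.4922·15.5^0.6859 = 9.7786
EBC = 9.7786·1.97

19.2638 EBC


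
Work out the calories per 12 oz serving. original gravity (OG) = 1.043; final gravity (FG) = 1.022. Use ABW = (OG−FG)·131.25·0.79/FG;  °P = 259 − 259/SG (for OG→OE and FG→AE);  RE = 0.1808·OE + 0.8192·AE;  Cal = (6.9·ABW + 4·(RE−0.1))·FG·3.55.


ABW = (1.043 − 1.022)·131.25·0.79/1.022 = 2.1306
OE = 259 − 259/1.043 = 10.6779 °P
AE = 259 − 259/1.022 = 5.5753 °P
RE = 0.1808·10.6779 + 0.8192·5.5753 = 6.4979 °P
Cal = (6.9·2.1306 + 4·(6.4979−0.1))·1.022·3.55

146.1849 kcal


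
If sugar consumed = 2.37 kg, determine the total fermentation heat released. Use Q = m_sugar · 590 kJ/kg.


Q = 2.37 · 590

1398.3000 kJ


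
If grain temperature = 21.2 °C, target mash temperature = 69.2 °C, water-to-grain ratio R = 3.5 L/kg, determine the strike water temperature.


T_strike = (0.41/R)·(T_mash − T_grain) + T_mash
T_strike = (0.41/3.5)·(69.2 − 21.2) + 69.2

74.8229 °C


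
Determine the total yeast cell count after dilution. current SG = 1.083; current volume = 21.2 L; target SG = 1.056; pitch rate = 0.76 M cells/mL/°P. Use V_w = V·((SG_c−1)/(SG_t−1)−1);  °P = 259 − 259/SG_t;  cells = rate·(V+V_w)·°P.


V_w = 21.2·((1.083−1)/(1.056−1)−1) = 10.2214
V_final = 21.2 + 10.2214 = 31.4214
°P = 259 − 259/1.056 = 13.7348
cells = 0.76·31.4214·13.7348

327.9921 billion cells


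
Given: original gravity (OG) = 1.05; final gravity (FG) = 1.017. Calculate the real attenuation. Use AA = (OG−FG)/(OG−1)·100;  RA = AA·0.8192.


AA = (1.05 − 1.017)/(1.05 − 1)·100 = 66.0000
RA = 66.0000·0.8192

54.0672 %


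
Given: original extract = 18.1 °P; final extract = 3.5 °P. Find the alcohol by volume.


SG = 259/(259 − P);  ABV = (OG − FG)·131.25
OG = 259/(259 − 18.1) = 1.0751
FG = 259/(259 − 3.5) = 1.0137
ABV = (1.0751 − 1.0137)·131.25

8.0635 % ABV


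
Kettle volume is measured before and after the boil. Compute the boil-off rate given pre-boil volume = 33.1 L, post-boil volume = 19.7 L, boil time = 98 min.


rate = (V_pre − V_post) / (t_min/60)
rate = (33.1 − 19.7) / (98/60)

8.2041 L/hr


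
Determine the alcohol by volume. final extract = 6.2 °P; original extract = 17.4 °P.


SG = 259/(259 − P);  ABV = (OG − FG)·131.25
OG = 259/(259 − 17.4) = 1.0720
FG = 259/(259 − 6.2) = 1.0245
ABV = (1.0720 − 1.0245)·131.25

6.2337 % ABV


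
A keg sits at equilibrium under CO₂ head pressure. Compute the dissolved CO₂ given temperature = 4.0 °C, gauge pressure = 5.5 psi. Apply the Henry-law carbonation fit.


vols = (P + 14.695)·(0.01821 + 0.09011·e^(−0.04·T))
vols = (5.5 + 14.695)·(0.01821 + 0.09011·e^(−0.04·4.0))

1.9185 volumes


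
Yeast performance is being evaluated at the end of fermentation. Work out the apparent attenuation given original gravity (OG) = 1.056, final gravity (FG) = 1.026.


AA = (OG − FG)/(OG − 1) · 100
AA = (1.056 − 1.026)/(1.056 − 1) · 100

53.5714 %


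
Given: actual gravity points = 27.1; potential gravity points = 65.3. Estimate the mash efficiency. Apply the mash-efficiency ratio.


efficiency = actual / potential × 100
efficiency = 27.1 / 65.3 × 100

41.5008 %


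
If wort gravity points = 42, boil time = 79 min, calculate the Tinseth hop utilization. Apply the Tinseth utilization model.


U = 1.65·0.000125^(GP/1000) · (1 − e^(−0.04·t))/4.15
bigness = 1.65·0.000125^(42/1000) = 1.1312
boil_factor = (1 − e^(−0.04·79))/4.15 = 0.2307
U = 1.1312 · 0.2307

0.2610


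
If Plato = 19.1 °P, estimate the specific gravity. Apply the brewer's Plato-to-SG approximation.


SG = 259/(259 − P)
SG = 259/(259 − 19.1)

1.0796


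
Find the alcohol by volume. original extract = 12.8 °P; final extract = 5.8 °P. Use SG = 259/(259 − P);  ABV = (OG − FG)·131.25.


OG = 259/(259 − 12.8) = 1.0520
FG = 259/(259 − 5.8) = 1.0229
ABV = (1.0520 − 1.0229)·131.25

3.8172 % ABV


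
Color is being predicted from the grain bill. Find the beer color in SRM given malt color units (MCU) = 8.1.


SRM = 1.4922 · MCU^0.6859
SRM = 1.4922 · 8.1^0.6859

6.2655 SRM


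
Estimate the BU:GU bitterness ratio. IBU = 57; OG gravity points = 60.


BU:GU = IBU / OG_points
BU:GU = 57 / 60

0.9500


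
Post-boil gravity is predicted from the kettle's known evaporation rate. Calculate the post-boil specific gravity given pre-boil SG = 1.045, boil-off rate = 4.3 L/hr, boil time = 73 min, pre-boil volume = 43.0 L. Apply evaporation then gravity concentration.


V_post = V_pre − rate·(t/60);  SG_post = 1 + (SG_pre−1)·V_pre/V_post
V_post = 43.0 − 4.3·(73/60) = 37.7683
SG_post = 1 + (1.045 − 1)·43.0/37.7683

1.0512


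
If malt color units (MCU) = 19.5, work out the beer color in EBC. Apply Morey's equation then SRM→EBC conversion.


SRM = 1.4922·MCU^0.6859;  EBC = SRM·1.97
SRM = 1.4922·19.5^0.6859 = 11.4462
EBC = 11.4462·1.97

22.5490 EBC


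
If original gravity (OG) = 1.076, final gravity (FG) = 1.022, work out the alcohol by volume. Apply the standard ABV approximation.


ABV = (OG − FG) · 131.25
ABV = (1.076 − 1.022) · 131.25

7.0875 % ABV


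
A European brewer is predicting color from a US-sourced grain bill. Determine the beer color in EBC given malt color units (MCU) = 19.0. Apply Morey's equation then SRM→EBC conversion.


SRM = 1.4922·MCU^0.6859;  EBC = SRM·1.97
SRM = 1.4922·19.0^0.6859 = 11.2441
EBC = 11.2441·1.97

22.1508 EBC


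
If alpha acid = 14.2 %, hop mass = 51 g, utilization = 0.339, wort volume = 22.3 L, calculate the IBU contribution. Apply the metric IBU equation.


IBU = (α/100)·mass·U·1000 / V
IBU = (14.2/100)·51·0.339·1000 / 22.3

110.0914 IBU


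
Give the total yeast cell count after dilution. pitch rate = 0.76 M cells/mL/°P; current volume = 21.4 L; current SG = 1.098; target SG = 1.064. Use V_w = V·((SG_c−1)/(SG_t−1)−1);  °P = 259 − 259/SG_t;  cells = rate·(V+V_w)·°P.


V_w = 21.4·((1.098−1)/(1.064−1)−1) = 11.3687
V_final = 21.4 + 11.3687 = 32.7687
°P = 259 − 259/1.064 = 15.5789
cells = 0.76·32.7687·15.5789

387.9820 billion cells


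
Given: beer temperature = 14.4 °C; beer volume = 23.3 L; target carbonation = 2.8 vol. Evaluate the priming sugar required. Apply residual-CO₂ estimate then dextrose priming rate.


residual = 14.695·(0.01821 + 0.09011·e^(−0.04·T));  sugar = (target − residual)·4.0·V
residual = 14.695·(0.01821 + 0.09011·e^(−0.04·14.4)) = 1.0120
sugar = (2.8 − 1.0120)·4.0·23.3

166.6448 g


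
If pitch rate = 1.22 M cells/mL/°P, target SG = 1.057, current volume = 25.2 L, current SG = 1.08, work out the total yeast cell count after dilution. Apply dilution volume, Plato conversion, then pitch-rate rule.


V_w = V·((SG_c−1)/(SG_t−1)−1);  °P = 259 − 259/SG_t;  cells = rate·(V+V_w)·°P
V_w = 25.2·((1.08−1)/(1.057−1)−1) = 10.1684
V_final = 25.2 + 10.1684 = 35.3684
°P = 259 − 259/1.057 = 13.9669
cells = 1.22·35.3684·13.9669

602.6638 billion cells


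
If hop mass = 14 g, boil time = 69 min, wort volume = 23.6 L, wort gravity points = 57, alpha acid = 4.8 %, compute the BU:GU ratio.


U = 1.65·0.000125^(GP/1000)·(1−e^(−0.04t))/4.15;  IBU = (α/100)·m·U·1000/V;  BU:GU = IBU/GP
U = 1.65·0.000125^(57/1000)·(1−e^(−0.04·69))/4.15 = 0.2231
IBU = (4.8/100)·14·0.2231·1000/23.6 = 6.3536
BU:GU = 6.3536/57

0.1115


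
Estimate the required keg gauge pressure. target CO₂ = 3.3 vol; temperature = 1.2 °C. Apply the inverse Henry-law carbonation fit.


psi = vols/(0.01821 + 0.09011·e^(−0.04·T)) − 14.695
psi = 3.3/(0.01821 + 0.09011·e^(−0.04·1.2)) − 14.695

17.0062 psi


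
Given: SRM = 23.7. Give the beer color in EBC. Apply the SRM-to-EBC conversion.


EBC = SRM · 1.97
EBC = 23.7 · 1.97

46.6890 EBC


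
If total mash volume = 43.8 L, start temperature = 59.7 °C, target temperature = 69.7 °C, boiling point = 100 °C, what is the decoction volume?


V_dec = V_total·(T_target − T_start)/(T_boil − T_start)
V_dec = 43.8·(69.7 − 59.7)/(100 − 59.7)

10.8685 L


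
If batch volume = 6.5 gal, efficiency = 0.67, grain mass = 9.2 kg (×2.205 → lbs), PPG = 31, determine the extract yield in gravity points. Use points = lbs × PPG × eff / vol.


lbs = 9.2 × 2.205 = 20.2860
points = 20.2860 × 31 × 0.67 / 6.5

64.8216 points


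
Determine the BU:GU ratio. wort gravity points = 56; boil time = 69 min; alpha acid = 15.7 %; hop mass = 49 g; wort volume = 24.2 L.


U = 1.65·0.000125^(GP/1000)·(1−e^(−0.04t))/4.15;  IBU = (α/100)·m·U·1000/V;  BU:GU = IBU/GP
U = 1.65·0.000125^(56/1000)·(1−e^(−0.04·69))/4.15 = 0.2251
IBU = (15.7/100)·49·0.2251·1000/24.2 = 71.5727
BU:GU = 71.5727/56

1.2781


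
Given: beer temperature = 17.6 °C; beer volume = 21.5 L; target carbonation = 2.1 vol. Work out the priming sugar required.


residual = 14.695·(0.01821 + 0.09011·e^(−0.04·T));  sugar = (target − residual)·4.0·V
residual = 14.695·(0.01821 + 0.09011·e^(−0.04·17.6)) = 0.9225
sugar = (2.1 − 0.9225)·4.0·21.5

101.2622 g


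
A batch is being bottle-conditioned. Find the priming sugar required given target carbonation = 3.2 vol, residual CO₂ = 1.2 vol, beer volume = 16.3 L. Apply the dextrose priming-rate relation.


sugar = (target − residual)·4.0·V
sugar = (3.2 − 1.2)·4.0·16.3

130.4000 g


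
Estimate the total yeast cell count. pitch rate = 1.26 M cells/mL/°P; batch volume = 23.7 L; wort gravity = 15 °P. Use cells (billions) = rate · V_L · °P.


cells = 1.26 · 23.7 · 15

447.9300 billion cells


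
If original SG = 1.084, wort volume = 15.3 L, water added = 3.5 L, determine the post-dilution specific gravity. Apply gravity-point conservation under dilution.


SG_new = 1 + (SG_old − 1)·V_old/(V_old + V_water)
pts = (1.084 − 1)·1000·15.3/(15.3 + 3.5) = 68.3617
SG_new = 1 + 68.3617/1000

1.0684


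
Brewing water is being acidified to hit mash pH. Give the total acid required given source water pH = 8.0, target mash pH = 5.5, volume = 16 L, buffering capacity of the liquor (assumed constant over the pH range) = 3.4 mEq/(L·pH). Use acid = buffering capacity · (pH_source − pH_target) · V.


acid = 3.4 · (8.0 − 5.5) · 16

136.0000 mEq


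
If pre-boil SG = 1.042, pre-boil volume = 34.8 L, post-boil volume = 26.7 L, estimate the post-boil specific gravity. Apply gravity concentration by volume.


SG_post = 1 + (SG_pre − 1)·V_pre/V_post
pts_pre = (1.042 − 1)·1000 = 42.0000
pts_post = 42.0000·34.8/26.7 = 54.7416
SG_post = 1 + 54.7416/1000

1.0547


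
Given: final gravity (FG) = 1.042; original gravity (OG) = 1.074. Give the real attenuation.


AA = (OG−FG)/(OG−1)·100;  RA = AA·0.8192
AA = (1.074 − 1.042)/(1.074 − 1)·100 = 43.2432
RA = 43.2432·0.8192

35.4249 %


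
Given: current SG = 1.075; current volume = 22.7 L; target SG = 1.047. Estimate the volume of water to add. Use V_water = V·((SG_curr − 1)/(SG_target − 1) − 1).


V_water = 22.7·((1.075 − 1)/(1.047 − 1) − 1)

13.5234 L


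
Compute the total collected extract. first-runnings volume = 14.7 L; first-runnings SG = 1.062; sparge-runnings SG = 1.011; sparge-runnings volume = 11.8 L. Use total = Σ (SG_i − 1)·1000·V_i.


first = (1.062 − 1)·1000·14.7 = 911.4000
sparge = (1.011 − 1)·1000·11.8 = 129.8000
total = 911.4000 + 129.8000

1041.2000 gravity·L


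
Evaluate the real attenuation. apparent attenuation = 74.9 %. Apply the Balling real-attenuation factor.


RA = AA · 0.8192
RA = 74.9 · 0.8192

61.3581 %


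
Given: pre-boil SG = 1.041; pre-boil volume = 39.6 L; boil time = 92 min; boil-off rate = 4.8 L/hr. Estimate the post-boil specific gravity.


V_post = V_pre − rate·(t/60);  SG_post = 1 + (SG_pre−1)·V_pre/V_post
V_post = 39.6 − 4.8·(92/60) = 32.2400
SG_post = 1 + (1.041 − 1)·39.6/32.2400

1.0504


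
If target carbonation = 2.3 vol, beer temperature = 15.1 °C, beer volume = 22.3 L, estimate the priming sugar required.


residual = 14.695·(0.01821 + 0.09011·e^(−0.04·T));  sugar = (target − residual)·4.0·V
residual = 14.695·(0.01821 + 0.09011·e^(−0.04·15.1)) = 0.9914
sugar = (2.3 − 0.9914)·4.0·22.3

116.7260 g


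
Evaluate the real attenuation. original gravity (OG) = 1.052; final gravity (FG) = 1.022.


AA = (OG−FG)/(OG−1)·100;  RA = AA·0.8192
AA = (1.052 − 1.022)/(1.052 − 1)·100 = 57.6923
RA = 57.6923·0.8192

47.2615 %


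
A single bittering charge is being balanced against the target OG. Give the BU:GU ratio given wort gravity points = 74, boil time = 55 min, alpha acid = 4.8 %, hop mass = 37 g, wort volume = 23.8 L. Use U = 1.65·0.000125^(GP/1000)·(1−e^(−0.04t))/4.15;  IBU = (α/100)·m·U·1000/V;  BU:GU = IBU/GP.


U = 1.65·0.000125^(74/1000)·(1−e^(−0.04·55))/4.15 = 0.1818
IBU = (4.8/100)·37·0.1818·1000/23.8 = 13.5666
BU:GU = 13.5666/74

0.1833


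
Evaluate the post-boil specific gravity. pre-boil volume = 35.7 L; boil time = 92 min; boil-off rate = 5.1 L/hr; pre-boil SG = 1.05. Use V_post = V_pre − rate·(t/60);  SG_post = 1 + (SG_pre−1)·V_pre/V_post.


V_post = 35.7 − 5.1·(92/60) = 27.8800
SG_post = 1 + (1.05 − 1)·35.7/27.8800

1.0640


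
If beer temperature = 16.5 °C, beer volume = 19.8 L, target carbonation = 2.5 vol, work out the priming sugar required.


residual = 14.695·(0.01821 + 0.09011·e^(−0.04·T));  sugar = (target − residual)·4.0·V
residual = 14.695·(0.01821 + 0.09011·e^(−0.04·16.5)) = 0.9520
sugar = (2.5 − 0.9520)·4.0·19.8

122.6021 g


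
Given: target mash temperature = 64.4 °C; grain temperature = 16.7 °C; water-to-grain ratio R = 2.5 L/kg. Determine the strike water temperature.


T_strike = (0.41/R)·(T_mash − T_grain) + T_mash
T_strike = (0.41/2.5)·(64.4 − 16.7) + 64.4

72.2228 °C


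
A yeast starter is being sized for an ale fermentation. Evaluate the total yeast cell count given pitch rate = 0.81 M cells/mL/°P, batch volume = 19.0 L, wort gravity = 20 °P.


cells (billions) = rate · V_L · °P
cells = 0.81 · 19.0 · 20

307.8000 billion cells


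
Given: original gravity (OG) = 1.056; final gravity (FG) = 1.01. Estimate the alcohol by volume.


ABV = (OG − FG) · 131.25
ABV = (1.056 − 1.01) · 131.25

6.0375 % ABV


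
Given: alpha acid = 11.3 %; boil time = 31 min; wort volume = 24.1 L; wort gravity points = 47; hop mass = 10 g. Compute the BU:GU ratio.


U = 1.65·0.000125^(GP/1000)·(1−e^(−0.04t))/4.15;  IBU = (α/100)·m·U·1000/V;  BU:GU = IBU/GP
U = 1.65·0.000125^(47/1000)·(1−e^(−0.04·31))/4.15 = 0.1852
IBU = (11.3/100)·10·0.1852·1000/24.1 = 8.6833
BU:GU = 8.6833/47

0.1848


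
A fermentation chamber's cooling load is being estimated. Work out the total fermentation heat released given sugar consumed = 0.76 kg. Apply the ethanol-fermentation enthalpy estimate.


Q = m_sugar · 590 kJ/kg
Q = 0.76 · 590

448.4000 kJ


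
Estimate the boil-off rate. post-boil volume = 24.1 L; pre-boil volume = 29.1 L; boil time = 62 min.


rate = (V_pre − V_post) / (t_min/60)
rate = (29.1 − 24.1) / (62/60)

4.8387 L/hr


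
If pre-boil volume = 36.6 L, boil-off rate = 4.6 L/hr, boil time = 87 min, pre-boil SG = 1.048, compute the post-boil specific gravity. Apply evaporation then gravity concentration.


V_post = V_pre − rate·(t/60);  SG_post = 1 + (SG_pre−1)·V_pre/V_post
V_post = 36.6 − 4.6·(87/60) = 29.9300
SG_post = 1 + (1.048 − 1)·36.6/29.9300

1.0587


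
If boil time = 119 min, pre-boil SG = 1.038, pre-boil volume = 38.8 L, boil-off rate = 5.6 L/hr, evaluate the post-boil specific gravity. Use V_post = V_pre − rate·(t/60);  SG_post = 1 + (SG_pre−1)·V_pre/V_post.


V_post = 38.8 − 5.6·(119/60) = 27.6933
SG_post = 1 + (1.038 − 1)·38.8/27.6933

1.0532


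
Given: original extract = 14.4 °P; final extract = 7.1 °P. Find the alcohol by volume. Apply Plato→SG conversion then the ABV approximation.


SG = 259/(259 − P);  ABV = (OG − FG)·131.25
OG = 259/(259 − 14.4) = 1.0589
FG = 259/(259 − 7.1) = 1.0282
ABV = (1.0589 − 1.0282)·131.25

4.0275 % ABV


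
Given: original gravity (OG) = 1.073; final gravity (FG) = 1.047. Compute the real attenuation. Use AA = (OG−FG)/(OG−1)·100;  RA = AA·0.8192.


AA = (1.073 − 1.047)/(1.073 − 1)·100 = 35.6164
RA = 35.6164·0.8192

29.1770 %


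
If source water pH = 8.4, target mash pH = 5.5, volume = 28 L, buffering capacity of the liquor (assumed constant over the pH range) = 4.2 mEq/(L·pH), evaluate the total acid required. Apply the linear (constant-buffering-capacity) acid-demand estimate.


acid = buffering capacity · (pH_source − pH_target) · V
acid = 4.2 · (8.4 − 5.5) · 28

341.0400 mEq


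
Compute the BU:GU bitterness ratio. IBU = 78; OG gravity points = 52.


BU:GU = IBU / OG_points
BU:GU = 78 / 52

1.5000


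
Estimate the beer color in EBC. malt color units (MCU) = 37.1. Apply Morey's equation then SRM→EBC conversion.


SRM = 1.4922·MCU^0.6859;  EBC = SRM·1.97
SRM = 1.4922·37.1^0.6859 = 17.7935
EBC = 17.7935·1.97

35.0531 EBC


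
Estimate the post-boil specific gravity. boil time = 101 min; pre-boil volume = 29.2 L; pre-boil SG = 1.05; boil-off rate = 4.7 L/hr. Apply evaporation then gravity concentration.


V_post = V_pre − rate·(t/60);  SG_post = 1 + (SG_pre−1)·V_pre/V_post
V_post = 29.2 − 4.7·(101/60) = 21.2883
SG_post = 1 + (1.05 − 1)·29.2/21.2883

1.0686


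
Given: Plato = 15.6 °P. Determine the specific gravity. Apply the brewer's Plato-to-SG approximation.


SG = 259/(259 − P)
SG = 259/(259 − 15.6)

1.0641


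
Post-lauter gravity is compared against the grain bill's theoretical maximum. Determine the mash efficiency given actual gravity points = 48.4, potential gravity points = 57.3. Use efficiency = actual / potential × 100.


efficiency = 48.4 / 57.3 × 100

84.4677 %


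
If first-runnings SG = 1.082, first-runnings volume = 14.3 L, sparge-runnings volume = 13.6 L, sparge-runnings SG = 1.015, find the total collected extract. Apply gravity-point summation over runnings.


total = Σ (SG_i − 1)·1000·V_i
first = (1.082 − 1)·1000·14.3 = 1172.6000
sparge = (1.015 − 1)·1000·13.6 = 204.0000
total = 1172.6000 + 204.0000

1376.6000 gravity·L


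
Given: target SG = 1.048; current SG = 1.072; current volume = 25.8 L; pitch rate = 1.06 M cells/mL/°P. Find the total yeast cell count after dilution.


V_w = V·((SG_c−1)/(SG_t−1)−1);  °P = 259 − 259/SG_t;  cells = rate·(V+V_w)·°P
V_w = 25.8·((1.072−1)/(1.048−1)−1) = 12.9000
V_final = 25.8 + 12.9000 = 38.7000
°P = 259 − 259/1.048 = 11.8626
cells = 1.06·38.7000·11.8626

486.6274 billion cells


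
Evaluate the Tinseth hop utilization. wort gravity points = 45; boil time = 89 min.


U = 1.65·0.000125^(GP/1000) · (1 − e^(−0.04·t))/4.15
bigness = 1.65·0.000125^(45/1000) = 1.1011
boil_factor = (1 − e^(−0.04·89))/4.15 = 0.2341
U = 1.1011 · 0.2341

0.2578


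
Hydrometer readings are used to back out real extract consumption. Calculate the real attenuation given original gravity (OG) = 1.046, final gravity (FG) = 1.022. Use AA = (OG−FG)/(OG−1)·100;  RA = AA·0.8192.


AA = (1.046 − 1.022)/(1.046 − 1)·100 = 52.1739
RA = 52.1739·0.8192

42.7409 %


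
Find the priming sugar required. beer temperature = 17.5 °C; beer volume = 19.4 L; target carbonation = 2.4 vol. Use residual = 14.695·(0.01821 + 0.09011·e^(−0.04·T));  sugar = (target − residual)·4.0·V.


residual = 14.695·(0.01821 + 0.09011·e^(−0.04·17.5)) = 0.9252
sugar = (2.4 − 0.9252)·4.0·19.4

114.4478 g


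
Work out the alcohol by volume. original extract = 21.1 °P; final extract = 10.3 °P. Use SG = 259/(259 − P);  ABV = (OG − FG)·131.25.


OG = 259/(259 − 21.1) = 1.0887
FG = 259/(259 − 10.3) = 1.0414
ABV = (1.0887 − 1.0414)·131.25

6.2052 % ABV


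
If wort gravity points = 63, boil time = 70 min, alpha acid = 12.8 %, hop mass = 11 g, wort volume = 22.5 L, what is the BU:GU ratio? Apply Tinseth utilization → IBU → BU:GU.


U = 1.65·0.000125^(GP/1000)·(1−e^(−0.04t))/4.15;  IBU = (α/100)·m·U·1000/V;  BU:GU = IBU/GP
U = 1.65·0.000125^(63/1000)·(1−e^(−0.04·70))/4.15 = 0.2120
IBU = (12.8/100)·11·0.2120·1000/22.5 = 13.2652
BU:GU = 13.2652/63

0.2106


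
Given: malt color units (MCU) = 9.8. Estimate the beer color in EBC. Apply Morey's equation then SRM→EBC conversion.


SRM = 1.4922·MCU^0.6859;  EBC = SRM·1.97
SRM = 1.4922·9.8^0.6859 = 7.1402
EBC = 7.1402·1.97

14.0661 EBC


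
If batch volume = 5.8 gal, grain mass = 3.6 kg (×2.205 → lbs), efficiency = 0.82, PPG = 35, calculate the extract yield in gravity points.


points = lbs × PPG × eff / vol
lbs = 3.6 × 2.205 = 7.9380
points = 7.9380 × 35 × 0.82 / 5.8

39.2794 points


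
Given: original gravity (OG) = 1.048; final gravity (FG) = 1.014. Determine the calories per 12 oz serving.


ABW = (OG−FG)·131.25·0.79/FG;  °P = 259 − 259/SG (for OG→OE and FG→AE);  RE = 0.1808·OE + 0.8192·AE;  Cal = (6.9·ABW + 4·(RE−0.1))·FG·3.55
ABW = (1.048 − 1.014)·131.25·0.79/1.014 = 3.4767
OE = 259 − 259/1.048 = 11.8626 °P
AE = 259 − 259/1.014 = 3.5759 °P
RE = 0.1808·11.8626 + 0.8192·3.5759 = 5.0742 °P
Cal = (6.9·3.4767 + 4·(5.0742−0.1))·1.014·3.55

157.9761 kcal


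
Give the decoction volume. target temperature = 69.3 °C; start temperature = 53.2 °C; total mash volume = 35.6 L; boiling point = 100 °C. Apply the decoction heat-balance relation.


V_dec = V_total·(T_target − T_start)/(T_boil − T_start)
V_dec = 35.6·(69.3 − 53.2)/(100 − 53.2)

12.2470 L


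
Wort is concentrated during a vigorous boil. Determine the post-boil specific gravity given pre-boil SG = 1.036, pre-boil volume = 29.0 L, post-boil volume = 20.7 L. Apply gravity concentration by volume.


SG_post = 1 + (SG_pre − 1)·V_pre/V_post
pts_pre = (1.036 − 1)·1000 = 36.0000
pts_post = 36.0000·29.0/20.7 = 50.4348
SG_post = 1 + 50.4348/1000

1.0504


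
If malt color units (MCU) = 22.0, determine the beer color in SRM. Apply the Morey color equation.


SRM = 1.4922 · MCU^0.6859
SRM = 1.4922 · 22.0^0.6859

12.4335 SRM


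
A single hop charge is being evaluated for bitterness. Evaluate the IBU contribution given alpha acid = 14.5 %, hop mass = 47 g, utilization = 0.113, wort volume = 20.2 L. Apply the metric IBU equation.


IBU = (α/100)·mass·U·1000 / V
IBU = (14.5/100)·47·0.113·1000 / 20.2

38.1235 IBU


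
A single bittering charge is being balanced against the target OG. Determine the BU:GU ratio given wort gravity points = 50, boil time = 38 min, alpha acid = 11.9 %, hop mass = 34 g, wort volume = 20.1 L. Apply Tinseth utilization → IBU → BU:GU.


U = 1.65·0.000125^(GP/1000)·(1−e^(−0.04t))/4.15;  IBU = (α/100)·m·U·1000/V;  BU:GU = IBU/GP
U = 1.65·0.000125^(50/1000)·(1−e^(−0.04·38))/4.15 = 0.1982
IBU = (11.9/100)·34·0.1982·1000/20.1 = 39.8954
BU:GU = 39.8954/50

0.7979


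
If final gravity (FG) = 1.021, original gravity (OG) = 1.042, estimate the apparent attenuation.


AA = (OG − FG)/(OG − 1) · 100
AA = (1.042 − 1.021)/(1.042 − 1) · 100

50.0000 %


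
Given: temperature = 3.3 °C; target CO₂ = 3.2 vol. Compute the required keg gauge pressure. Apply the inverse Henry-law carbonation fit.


psi = vols/(0.01821 + 0.09011·e^(−0.04·T)) − 14.695
psi = 3.2/(0.01821 + 0.09011·e^(−0.04·3.3)) − 14.695

18.2346 psi


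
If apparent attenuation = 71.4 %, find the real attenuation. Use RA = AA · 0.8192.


RA = 71.4 · 0.8192

58.4909 %


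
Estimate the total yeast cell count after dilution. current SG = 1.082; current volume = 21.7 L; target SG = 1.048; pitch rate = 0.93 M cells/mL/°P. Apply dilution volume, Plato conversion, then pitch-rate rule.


V_w = V·((SG_c−1)/(SG_t−1)−1);  °P = 259 − 259/SG_t;  cells = rate·(V+V_w)·°P
V_w = 21.7·((1.082−1)/(1.048−1)−1) = 15.3708
V_final = 21.7 + 15.3708 = 37.0708
°P = 259 − 259/1.048 = 11.8626
cells = 0.93·37.0708·11.8626

408.9734 billion cells


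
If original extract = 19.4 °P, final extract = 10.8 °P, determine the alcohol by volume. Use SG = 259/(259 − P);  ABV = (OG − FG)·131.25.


OG = 259/(259 − 19.4) = 1.0810
FG = 259/(259 − 10.8) = 1.0435
ABV = (1.0810 − 1.0435)·131.25

4.9160 % ABV


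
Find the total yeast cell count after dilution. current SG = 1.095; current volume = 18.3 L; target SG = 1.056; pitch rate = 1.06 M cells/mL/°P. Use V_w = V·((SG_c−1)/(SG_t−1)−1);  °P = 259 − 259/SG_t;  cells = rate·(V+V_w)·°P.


V_w = 18.3·((1.095−1)/(1.056−1)−1) = 12.7446
V_final = 18.3 + 12.7446 = 31.0446
°P = 259 − 259/1.056 = 13.7348
cells = 1.06·31.0446·13.7348

451.9771 billion cells


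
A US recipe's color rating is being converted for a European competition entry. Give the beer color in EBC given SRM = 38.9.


EBC = SRM · 1.97
EBC = 38.9 · 1.97

76.6330 EBC


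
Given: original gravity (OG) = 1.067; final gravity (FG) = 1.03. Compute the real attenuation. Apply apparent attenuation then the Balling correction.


AA = (OG−FG)/(OG−1)·100;  RA = AA·0.8192
AA = (1.067 − 1.03)/(1.067 − 1)·100 = 55.2239
RA = 55.2239·0.8192

45.2394 %


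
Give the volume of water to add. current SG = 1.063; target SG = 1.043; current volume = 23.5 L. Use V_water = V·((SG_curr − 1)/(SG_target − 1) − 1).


V_water = 23.5·((1.063 − 1)/(1.043 − 1) − 1)

10.9302 L


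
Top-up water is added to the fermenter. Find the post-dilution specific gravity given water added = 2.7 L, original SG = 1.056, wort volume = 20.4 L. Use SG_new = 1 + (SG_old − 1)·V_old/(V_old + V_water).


pts = (1.056 − 1)·1000·20.4/(20.4 + 2.7) = 49.4545
SG_new = 1 + 49.4545/1000

1.0495


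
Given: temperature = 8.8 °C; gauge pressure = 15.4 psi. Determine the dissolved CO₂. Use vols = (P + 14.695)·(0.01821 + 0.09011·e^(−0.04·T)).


vols = (15.4 + 14.695)·(0.01821 + 0.09011·e^(−0.04·8.8))

2.4552 volumes


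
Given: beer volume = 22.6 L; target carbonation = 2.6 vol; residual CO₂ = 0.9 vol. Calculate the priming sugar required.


sugar = (target − residual)·4.0·V
sugar = (2.6 − 0.9)·4.0·22.6

153.6800 g


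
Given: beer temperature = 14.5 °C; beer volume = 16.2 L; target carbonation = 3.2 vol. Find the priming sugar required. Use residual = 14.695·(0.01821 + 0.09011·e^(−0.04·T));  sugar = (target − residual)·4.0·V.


residual = 14.695·(0.01821 + 0.09011·e^(−0.04·14.5)) = 1.0090
sugar = (3.2 − 1.0090)·4.0·16.2

141.9772 g


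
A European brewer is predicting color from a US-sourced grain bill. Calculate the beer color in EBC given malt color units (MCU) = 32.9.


SRM = 1.4922·MCU^0.6859;  EBC = SRM·1.97
SRM = 1.4922·32.9^0.6859 = 16.3860
EBC = 16.3860·1.97

32.2803 EBC


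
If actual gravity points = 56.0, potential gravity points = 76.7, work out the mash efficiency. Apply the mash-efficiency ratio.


efficiency = actual / potential × 100
efficiency = 56.0 / 76.7 × 100

73.0117 %


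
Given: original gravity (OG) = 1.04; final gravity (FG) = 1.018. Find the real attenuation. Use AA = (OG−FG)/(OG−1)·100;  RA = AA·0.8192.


AA = (1.04 − 1.018)/(1.04 − 1)·100 = 55.0000
RA = 55.0000·0.8192

45.0560 %


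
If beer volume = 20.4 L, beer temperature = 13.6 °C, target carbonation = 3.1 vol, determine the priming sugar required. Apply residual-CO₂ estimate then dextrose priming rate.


residual = 14.695·(0.01821 + 0.09011·e^(−0.04·T));  sugar = (target − residual)·4.0·V
residual = 14.695·(0.01821 + 0.09011·e^(−0.04·13.6)) = 1.0362
sugar = (3.1 − 1.0362)·4.0·20.4

168.4084 g


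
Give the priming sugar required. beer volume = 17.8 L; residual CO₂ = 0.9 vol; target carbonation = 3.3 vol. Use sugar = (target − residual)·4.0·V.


sugar = (3.3 − 0.9)·4.0·17.8

170.8800 g


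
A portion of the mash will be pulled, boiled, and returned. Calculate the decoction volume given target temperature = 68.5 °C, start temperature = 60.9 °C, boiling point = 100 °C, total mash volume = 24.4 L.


V_dec = V_total·(T_target − T_start)/(T_boil − T_start)
V_dec = 24.4·(68.5 − 60.9)/(100 − 60.9)

4.7427 L


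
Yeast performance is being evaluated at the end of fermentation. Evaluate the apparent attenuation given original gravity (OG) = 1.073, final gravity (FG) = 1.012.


AA = (OG − FG)/(OG − 1) · 100
AA = (1.073 − 1.012)/(1.073 − 1) · 100

83.5616 %


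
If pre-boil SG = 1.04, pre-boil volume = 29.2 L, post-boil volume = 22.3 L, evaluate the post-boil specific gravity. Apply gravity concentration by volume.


SG_post = 1 + (SG_pre − 1)·V_pre/V_post
pts_pre = (1.04 − 1)·1000 = 40.0000
pts_post = 40.0000·29.2/22.3 = 52.3767
SG_post = 1 + 52.3767/1000

1.0524


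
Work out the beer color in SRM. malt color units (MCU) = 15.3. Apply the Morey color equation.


SRM = 1.4922 · MCU^0.6859
SRM = 1.4922 · 15.3^0.6859

9.6919 SRM


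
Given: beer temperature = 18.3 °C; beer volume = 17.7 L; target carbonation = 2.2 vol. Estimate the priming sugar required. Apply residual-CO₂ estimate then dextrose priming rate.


residual = 14.695·(0.01821 + 0.09011·e^(−0.04·T));  sugar = (target − residual)·4.0·V
residual = 14.695·(0.01821 + 0.09011·e^(−0.04·18.3)) = 0.9044
sugar = (2.2 − 0.9044)·4.0·17.7

91.7250 g


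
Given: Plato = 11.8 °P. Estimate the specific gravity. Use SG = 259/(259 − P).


SG = 259/(259 − 11.8)

1.0477


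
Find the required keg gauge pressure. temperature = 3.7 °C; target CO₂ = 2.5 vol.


psi = vols/(0.01821 + 0.09011·e^(−0.04·T)) − 14.695
psi = 2.5/(0.01821 + 0.09011·e^(−0.04·3.7)) − 14.695

11.3674 psi


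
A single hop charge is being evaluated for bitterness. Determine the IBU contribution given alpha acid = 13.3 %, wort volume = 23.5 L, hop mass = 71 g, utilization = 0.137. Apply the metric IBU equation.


IBU = (α/100)·mass·U·1000 / V
IBU = (13.3/100)·71·0.137·1000 / 23.5

55.0507 IBU


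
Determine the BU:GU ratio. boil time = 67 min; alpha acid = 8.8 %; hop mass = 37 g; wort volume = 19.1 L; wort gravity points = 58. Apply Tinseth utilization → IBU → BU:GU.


U = 1.65·0.000125^(GP/1000)·(1−e^(−0.04t))/4.15;  IBU = (α/100)·m·U·1000/V;  BU:GU = IBU/GP
U = 1.65·0.000125^(58/1000)·(1−e^(−0.04·67))/4.15 = 0.2199
IBU = (8.8/100)·37·0.2199·1000/19.1 = 37.4853
BU:GU = 37.4853/58

0.6463


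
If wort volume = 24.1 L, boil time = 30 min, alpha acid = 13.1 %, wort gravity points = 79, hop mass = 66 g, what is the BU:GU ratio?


U = 1.65·0.000125^(GP/1000)·(1−e^(−0.04t))/4.15;  IBU = (α/100)·m·U·1000/V;  BU:GU = IBU/GP
U = 1.65·0.000125^(79/1000)·(1−e^(−0.04·30))/4.15 = 0.1366
IBU = (13.1/100)·66·0.1366·1000/24.1 = 49.0057
BU:GU = 49.0057/79

0.6203


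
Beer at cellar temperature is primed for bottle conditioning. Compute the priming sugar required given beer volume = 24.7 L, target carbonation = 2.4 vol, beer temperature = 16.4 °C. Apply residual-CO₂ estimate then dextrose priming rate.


residual = 14.695·(0.01821 + 0.09011·e^(−0.04·T));  sugar = (target − residual)·4.0·V
residual = 14.695·(0.01821 + 0.09011·e^(−0.04·16.4)) = 0.9547
sugar = (2.4 − 0.9547)·4.0·24.7

142.7921 g


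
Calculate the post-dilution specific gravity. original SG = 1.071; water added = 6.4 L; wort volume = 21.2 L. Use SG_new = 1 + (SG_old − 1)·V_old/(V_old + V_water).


pts = (1.071 − 1)·1000·21.2/(21.2 + 6.4) = 54.5362
SG_new = 1 + 54.5362/1000

1.0545


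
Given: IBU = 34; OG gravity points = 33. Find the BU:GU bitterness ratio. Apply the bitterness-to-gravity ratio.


BU:GU = IBU / OG_points
BU:GU = 34 / 33

1.0303


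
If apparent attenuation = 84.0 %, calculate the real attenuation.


RA = AA · 0.8192
RA = 84.0 · 0.8192

68.8128 %


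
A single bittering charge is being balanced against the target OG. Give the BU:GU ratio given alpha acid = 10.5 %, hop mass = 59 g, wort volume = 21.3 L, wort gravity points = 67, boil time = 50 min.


U = 1.65·0.000125^(GP/1000)·(1−e^(−0.04t))/4.15;  IBU = (α/100)·m·U·1000/V;  BU:GU = IBU/GP
U = 1.65·0.000125^(67/1000)·(1−e^(−0.04·50))/4.15 = 0.1883
IBU = (10.5/100)·59·0.1883·1000/21.3 = 54.7568
BU:GU = 54.7568/67

0.8173


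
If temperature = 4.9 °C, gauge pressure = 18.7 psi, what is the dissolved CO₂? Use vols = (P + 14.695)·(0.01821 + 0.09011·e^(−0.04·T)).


vols = (18.7 + 14.695)·(0.01821 + 0.09011·e^(−0.04·4.9))

3.0817 volumes


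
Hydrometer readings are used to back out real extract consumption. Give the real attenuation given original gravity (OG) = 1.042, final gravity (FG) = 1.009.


AA = (OG−FG)/(OG−1)·100;  RA = AA·0.8192
AA = (1.042 − 1.009)/(1.042 − 1)·100 = 78.5714
RA = 78.5714·0.8192

64.3657 %


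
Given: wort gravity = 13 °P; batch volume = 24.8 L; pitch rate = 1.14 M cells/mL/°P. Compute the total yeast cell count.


cells (billions) = rate · V_L · °P
cells = 1.14 · 24.8 · 13

367.5360 billion cells


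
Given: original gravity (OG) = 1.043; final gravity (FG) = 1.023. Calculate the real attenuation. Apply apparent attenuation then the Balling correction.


AA = (OG−FG)/(OG−1)·100;  RA = AA·0.8192
AA = (1.043 − 1.023)/(1.043 − 1)·100 = 46.5116
RA = 46.5116·0.8192

38.1023 %


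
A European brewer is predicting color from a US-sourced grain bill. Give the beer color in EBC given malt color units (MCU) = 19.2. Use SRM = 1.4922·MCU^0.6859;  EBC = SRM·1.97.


SRM = 1.4922·19.2^0.6859 = 11.3251
EBC = 11.3251·1.97

22.3105 EBC


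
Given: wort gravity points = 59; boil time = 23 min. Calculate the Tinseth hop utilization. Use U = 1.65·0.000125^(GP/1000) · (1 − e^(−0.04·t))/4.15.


bigness = 1.65·0.000125^(59/1000) = 0.9710
boil_factor = (1 − e^(−0.04·23))/4.15 = 0.1449
U = 0.9710 · 0.1449

0.1407


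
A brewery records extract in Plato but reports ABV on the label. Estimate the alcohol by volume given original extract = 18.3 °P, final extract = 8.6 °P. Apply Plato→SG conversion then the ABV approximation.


SG = 259/(259 − P);  ABV = (OG − FG)·131.25
OG = 259/(259 − 18.3) = 1.0760
FG = 259/(259 − 8.6) = 1.0343
ABV = (1.0760 − 1.0343)·131.25

5.4709 % ABV


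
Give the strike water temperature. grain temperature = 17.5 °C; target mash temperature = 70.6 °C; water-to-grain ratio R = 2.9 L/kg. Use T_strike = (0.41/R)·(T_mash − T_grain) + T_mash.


T_strike = (0.41/2.9)·(70.6 − 17.5) + 70.6

78.1072 °C


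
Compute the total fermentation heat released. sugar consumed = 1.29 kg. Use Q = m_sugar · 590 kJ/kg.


Q = 1.29 · 590

761.1000 kJ


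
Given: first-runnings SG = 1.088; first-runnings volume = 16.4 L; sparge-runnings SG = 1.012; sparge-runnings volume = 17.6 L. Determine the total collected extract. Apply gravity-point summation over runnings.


total = Σ (SG_i − 1)·1000·V_i
first = (1.088 − 1)·1000·16.4 = 1443.2000
sparge = (1.012 − 1)·1000·17.6 = 211.2000
total = 1443.2000 + 211.2000

1654.4000 gravity·L


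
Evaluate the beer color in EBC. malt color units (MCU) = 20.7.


SRM = 1.4922·MCU^0.6859;  EBC = SRM·1.97
SRM = 1.4922·20.7^0.6859 = 11.9248
EBC = 11.9248·1.97

23.4919 EBC


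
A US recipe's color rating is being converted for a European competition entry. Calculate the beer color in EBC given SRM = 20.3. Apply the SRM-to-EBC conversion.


EBC = SRM · 1.97
EBC = 20.3 · 1.97

39.9910 EBC


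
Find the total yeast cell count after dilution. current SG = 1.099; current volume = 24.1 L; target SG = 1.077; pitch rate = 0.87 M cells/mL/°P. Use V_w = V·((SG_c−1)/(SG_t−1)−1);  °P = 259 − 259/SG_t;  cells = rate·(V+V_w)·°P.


V_w = 24.1·((1.099−1)/(1.077−1)−1) = 6.8857
V_final = 24.1 + 6.8857 = 30.9857
°P = 259 − 259/1.077 = 18.5172
cells = 0.87·30.9857·18.5172

499.1781 billion cells


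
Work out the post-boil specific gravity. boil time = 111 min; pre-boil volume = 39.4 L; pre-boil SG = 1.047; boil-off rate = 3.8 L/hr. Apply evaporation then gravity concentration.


V_post = V_pre − rate·(t/60);  SG_post = 1 + (SG_pre−1)·V_pre/V_post
V_post = 39.4 − 3.8·(111/60) = 32.3700
SG_post = 1 + (1.047 − 1)·39.4/32.3700

1.0572


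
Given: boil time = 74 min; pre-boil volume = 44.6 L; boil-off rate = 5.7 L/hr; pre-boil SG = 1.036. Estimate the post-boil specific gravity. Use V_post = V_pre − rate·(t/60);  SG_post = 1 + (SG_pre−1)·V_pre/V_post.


V_post = 44.6 − 5.7·(74/60) = 37.5700
SG_post = 1 + (1.036 − 1)·44.6/37.5700

1.0427


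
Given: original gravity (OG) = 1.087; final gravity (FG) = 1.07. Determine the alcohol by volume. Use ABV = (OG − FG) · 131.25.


ABV = (1.087 − 1.07) · 131.25

2.2312 % ABV


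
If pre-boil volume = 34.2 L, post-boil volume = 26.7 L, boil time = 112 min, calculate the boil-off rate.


rate = (V_pre − V_post) / (t_min/60)
rate = (34.2 − 26.7) / (112/60)

4.0179 L/hr


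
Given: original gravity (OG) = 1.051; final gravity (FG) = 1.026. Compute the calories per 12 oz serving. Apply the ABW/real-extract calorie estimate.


ABW = (OG−FG)·131.25·0.79/FG;  °P = 259 − 259/SG (for OG→OE and FG→AE);  RE = 0.1808·OE + 0.8192·AE;  Cal = (6.9·ABW + 4·(RE−0.1))·FG·3.55
ABW = (1.051 − 1.026)·131.25·0.79/1.026 = 2.5265
OE = 259 − 259/1.051 = 12.5680 °P
AE = 259 − 259/1.026 = 6.5634 °P
RE = 0.1808·12.5680 + 0.8192·6.5634 = 7.6490 °P
Cal = (6.9·2.5265 + 4·(7.6490−0.1))·1.026·3.55

173.4785 kcal


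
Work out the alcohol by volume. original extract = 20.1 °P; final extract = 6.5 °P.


SG = 259/(259 − P);  ABV = (OG − FG)·131.25
OG = 259/(259 − 20.1) = 1.0841
FG = 259/(259 − 6.5) = 1.0257
ABV = (1.0841 − 1.0257)·131.25

7.6641 % ABV


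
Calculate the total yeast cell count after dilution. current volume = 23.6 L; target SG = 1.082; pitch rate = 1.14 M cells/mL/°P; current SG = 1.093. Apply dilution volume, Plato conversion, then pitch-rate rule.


V_w = V·((SG_c−1)/(SG_t−1)−1);  °P = 259 − 259/SG_t;  cells = rate·(V+V_w)·°P
V_w = 23.6·((1.093−1)/(1.082−1)−1) = 3.1659
V_final = 23.6 + 3.1659 = 26.7659
°P = 259 − 259/1.082 = 19.6285
cells = 1.14·26.7659·19.6285

598.9248 billion cells


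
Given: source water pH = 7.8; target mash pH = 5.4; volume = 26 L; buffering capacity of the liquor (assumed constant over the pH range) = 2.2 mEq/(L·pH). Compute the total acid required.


acid = buffering capacity · (pH_source − pH_target) · V
acid = 2.2 · (7.8 − 5.4) · 26

137.2800 mEq


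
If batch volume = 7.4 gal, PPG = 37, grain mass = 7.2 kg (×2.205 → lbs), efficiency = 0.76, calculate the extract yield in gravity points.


points = lbs × PPG × eff / vol
lbs = 7.2 × 2.205 = 15.8760
points = 15.8760 × 37 × 0.76 / 7.4

60.3288 points


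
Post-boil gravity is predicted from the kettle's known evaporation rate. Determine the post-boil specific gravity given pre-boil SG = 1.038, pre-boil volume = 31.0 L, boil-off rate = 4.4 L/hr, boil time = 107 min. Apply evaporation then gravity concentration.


V_post = V_pre − rate·(t/60);  SG_post = 1 + (SG_pre−1)·V_pre/V_post
V_post = 31.0 − 4.4·(107/60) = 23.1533
SG_post = 1 + (1.038 − 1)·31.0/23.1533

1.0509


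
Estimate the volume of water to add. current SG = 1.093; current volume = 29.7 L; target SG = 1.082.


V_water = V·((SG_curr − 1)/(SG_target − 1) − 1)
V_water = 29.7·((1.093 − 1)/(1.082 − 1) − 1)

3.9841 L
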